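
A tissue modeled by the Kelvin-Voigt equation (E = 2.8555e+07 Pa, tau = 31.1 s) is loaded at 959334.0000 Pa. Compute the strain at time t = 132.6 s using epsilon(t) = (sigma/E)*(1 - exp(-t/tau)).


epsilon(t) = (sigma/E) * (1 - exp(-t/tau))
sigma/E = 959334.0000 / 2.8555e+07 = 0.0336
exp(-t/tau) = exp(-132.6 / 31.1) = 0.0141
epsilon = 0.0336 * (1 - 0.0141)
epsilon = 0.0331


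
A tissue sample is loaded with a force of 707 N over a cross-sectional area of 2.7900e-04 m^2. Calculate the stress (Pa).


stress = F / A
stress = 707 / 2.7900e-04
stress = 2.5341e+06


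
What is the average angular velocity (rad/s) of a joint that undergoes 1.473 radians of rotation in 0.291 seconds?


omega = delta_theta / delta_t
omega = 1.473 / 0.291
omega = 5.0619


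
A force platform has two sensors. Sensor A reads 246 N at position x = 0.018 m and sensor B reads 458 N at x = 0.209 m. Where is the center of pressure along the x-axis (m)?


COP_x = (F1*x1 + F2*x2) / (F1 + F2)
COP_x = (246*0.018 + 458*0.209) / (246 + 458)
Numerator = 100.1500
Denominator = 704
COP_x = 0.1423


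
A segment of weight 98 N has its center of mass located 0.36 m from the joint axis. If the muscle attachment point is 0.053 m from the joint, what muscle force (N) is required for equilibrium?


F_muscle = W * d_load / d_muscle
F_muscle = 98 * 0.36 / 0.053
Numerator = 35.2800
F_muscle = 665.6604


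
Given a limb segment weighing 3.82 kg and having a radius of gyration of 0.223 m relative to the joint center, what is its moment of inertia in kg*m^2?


I = m * k^2
I = 3.82 * 0.223^2
k^2 = 0.0497
I = 0.1900


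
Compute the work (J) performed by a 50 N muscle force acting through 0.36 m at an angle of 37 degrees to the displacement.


W = F * d * cos(theta)
theta = 37 deg = 0.6458 rad
cos(theta) = 0.7986
W = 50 * 0.36 * 0.7986
W = 14.3754


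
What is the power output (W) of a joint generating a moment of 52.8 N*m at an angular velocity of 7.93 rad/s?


P = M * omega
P = 52.8 * 7.93
P = 418.7040


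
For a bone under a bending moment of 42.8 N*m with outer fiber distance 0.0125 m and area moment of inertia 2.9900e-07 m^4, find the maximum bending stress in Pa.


sigma = M * c / I
sigma = 42.8 * 0.0125 / 2.9900e-07
M * c = 0.5350
sigma = 1.7893e+06


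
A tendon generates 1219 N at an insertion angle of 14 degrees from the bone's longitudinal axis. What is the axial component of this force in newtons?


F_eff = F_tendon * cos(theta)
theta = 14 deg = 0.2443 rad
cos(theta) = 0.9703
F_eff = 1219 * 0.9703
F_eff = 1182.7905


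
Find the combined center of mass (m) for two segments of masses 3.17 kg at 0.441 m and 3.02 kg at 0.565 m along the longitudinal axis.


COM = (m1*x1 + m2*x2) / (m1 + m2)
COM = (3.17*0.441 + 3.02*0.565) / (3.17 + 3.02)
Numerator = 3.1043
Denominator = 6.1900
COM = 0.5015


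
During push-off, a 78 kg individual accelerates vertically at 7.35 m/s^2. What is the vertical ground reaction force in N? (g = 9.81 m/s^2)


GRF = m * (g + a)
GRF = 78 * (9.81 + 7.35)
GRF = 78 * 17.1600
GRF = 1338.4800


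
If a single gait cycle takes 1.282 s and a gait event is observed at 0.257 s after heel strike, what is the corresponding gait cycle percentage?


pct = (event_time / cycle_time) * 100
pct = (0.257 / 1.282) * 100
ratio = 0.2005
pct = 20.0468


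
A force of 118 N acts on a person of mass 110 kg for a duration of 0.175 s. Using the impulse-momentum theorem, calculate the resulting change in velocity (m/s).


J = F * dt = 118 * 0.175 = 20.6500 N*s
delta_v = J / m
delta_v = 20.6500 / 110
delta_v = 0.1877


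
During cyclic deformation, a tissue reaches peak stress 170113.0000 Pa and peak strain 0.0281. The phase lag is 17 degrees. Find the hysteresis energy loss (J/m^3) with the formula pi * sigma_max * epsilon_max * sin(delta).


E_loss = pi * sigma_max * epsilon_max * sin(delta)
delta = 17 deg = 0.2967 rad
sin(delta) = 0.2924
E_loss = pi * 170113.0000 * 0.0281 * 0.2924
E_loss = 4390.6522


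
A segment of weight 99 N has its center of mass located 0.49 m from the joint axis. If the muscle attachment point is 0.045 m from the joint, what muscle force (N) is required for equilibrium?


F_muscle = W * d_load / d_muscle
F_muscle = 99 * 0.49 / 0.045
Numerator = 48.5100
F_muscle = 1078.0000


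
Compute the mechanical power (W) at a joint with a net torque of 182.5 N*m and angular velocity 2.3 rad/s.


P = M * omega
P = 182.5 * 2.3
P = 419.7500


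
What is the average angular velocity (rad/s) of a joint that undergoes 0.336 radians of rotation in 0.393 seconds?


omega = delta_theta / delta_t
omega = 0.336 / 0.393
omega = 0.8550


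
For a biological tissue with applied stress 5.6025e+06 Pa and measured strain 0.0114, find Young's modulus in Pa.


E = stress / strain
E = 5.6025e+06 / 0.0114
E = 4.9145e+08


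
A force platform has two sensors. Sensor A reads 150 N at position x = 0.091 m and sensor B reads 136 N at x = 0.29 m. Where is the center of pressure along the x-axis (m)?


COP_x = (F1*x1 + F2*x2) / (F1 + F2)
COP_x = (150*0.091 + 136*0.29) / (150 + 136)
Numerator = 53.0900
Denominator = 286
COP_x = 0.1856


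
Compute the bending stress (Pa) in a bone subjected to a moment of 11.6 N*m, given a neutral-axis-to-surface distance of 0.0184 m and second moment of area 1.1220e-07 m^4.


sigma = M * c / I
sigma = 11.6 * 0.0184 / 1.1220e-07
M * c = 0.2134
sigma = 1.9023e+06


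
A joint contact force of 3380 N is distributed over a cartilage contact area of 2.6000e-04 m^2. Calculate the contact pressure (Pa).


P = F / A
P = 3380 / 2.6000e-04
P = 1.3000e+07


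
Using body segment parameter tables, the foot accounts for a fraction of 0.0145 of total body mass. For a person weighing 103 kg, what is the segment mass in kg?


m_segment = body_mass * fraction
m_segment = 103 * 0.0145
m_segment = 1.4935


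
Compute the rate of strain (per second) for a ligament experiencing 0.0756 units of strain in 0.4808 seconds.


strain_rate = delta_strain / delta_t
strain_rate = 0.0756 / 0.4808
strain_rate = 0.1572


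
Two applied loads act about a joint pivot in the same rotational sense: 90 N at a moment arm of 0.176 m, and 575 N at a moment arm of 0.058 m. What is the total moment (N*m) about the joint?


M = F1 * d1 + F2 * d2
M = 90 * 0.176 + 575 * 0.058
M = 15.8400 + 33.3500
M = 49.1900


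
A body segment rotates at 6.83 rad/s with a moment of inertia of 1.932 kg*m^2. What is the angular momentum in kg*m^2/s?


L = I * omega
L = 1.932 * 6.83
L = 13.1956


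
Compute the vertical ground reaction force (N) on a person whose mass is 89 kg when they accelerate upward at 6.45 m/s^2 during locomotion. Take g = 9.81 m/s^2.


GRF = m * (g + a)
GRF = 89 * (9.81 + 6.45)
GRF = 89 * 16.2600
GRF = 1447.1400


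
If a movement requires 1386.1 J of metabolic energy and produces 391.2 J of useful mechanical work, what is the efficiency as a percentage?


eta = (W_mech / E_meta) * 100
eta = (391.2 / 1386.1) * 100
ratio = 0.2822
eta = 28.2231


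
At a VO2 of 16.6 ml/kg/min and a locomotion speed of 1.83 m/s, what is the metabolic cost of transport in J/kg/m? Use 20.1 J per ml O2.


Power per kg = VO2 * 20.1 / 60
Power per kg = 16.6 * 20.1 / 60 = 5.5610 W/kg
Cost = power_per_kg / speed
Cost = 5.5610 / 1.83
Cost = 3.0388


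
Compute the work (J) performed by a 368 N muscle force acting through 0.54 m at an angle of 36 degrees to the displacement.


W = F * d * cos(theta)
theta = 36 deg = 0.6283 rad
cos(theta) = 0.8090
W = 368 * 0.54 * 0.8090
W = 160.7679


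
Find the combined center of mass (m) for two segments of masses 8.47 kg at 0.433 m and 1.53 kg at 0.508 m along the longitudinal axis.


COM = (m1*x1 + m2*x2) / (m1 + m2)
COM = (8.47*0.433 + 1.53*0.508) / (8.47 + 1.53)
Numerator = 4.4447
Denominator = 10.0000
COM = 0.4445


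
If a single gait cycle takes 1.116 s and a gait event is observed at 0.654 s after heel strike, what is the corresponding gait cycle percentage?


pct = (event_time / cycle_time) * 100
pct = (0.654 / 1.116) * 100
ratio = 0.5860
pct = 58.6022


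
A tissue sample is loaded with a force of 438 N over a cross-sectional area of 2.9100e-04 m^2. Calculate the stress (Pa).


stress = F / A
stress = 438 / 2.9100e-04
stress = 1.5052e+06


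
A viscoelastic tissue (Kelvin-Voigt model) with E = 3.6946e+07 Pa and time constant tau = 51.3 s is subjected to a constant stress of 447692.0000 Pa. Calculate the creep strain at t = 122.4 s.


epsilon(t) = (sigma/E) * (1 - exp(-t/tau))
sigma/E = 447692.0000 / 3.6946e+07 = 0.0121
exp(-t/tau) = exp(-122.4 / 51.3) = 0.0920
epsilon = 0.0121 * (1 - 0.0920)
epsilon = 0.0110


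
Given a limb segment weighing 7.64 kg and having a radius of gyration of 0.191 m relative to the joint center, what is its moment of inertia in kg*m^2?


I = m * k^2
I = 7.64 * 0.191^2
k^2 = 0.0365
I = 0.2787


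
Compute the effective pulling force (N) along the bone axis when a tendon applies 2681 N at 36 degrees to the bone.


F_eff = F_tendon * cos(theta)
theta = 36 deg = 0.6283 rad
cos(theta) = 0.8090
F_eff = 2681 * 0.8090
F_eff = 2168.9746


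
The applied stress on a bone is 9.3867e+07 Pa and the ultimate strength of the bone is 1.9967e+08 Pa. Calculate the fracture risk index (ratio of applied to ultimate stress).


FRI = applied / ultimate
FRI = 9.3867e+07 / 1.9967e+08
FRI = 0.4701


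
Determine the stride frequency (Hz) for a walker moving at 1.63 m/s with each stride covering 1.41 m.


f = v / stride_length
f = 1.63 / 1.41
f = 1.1560


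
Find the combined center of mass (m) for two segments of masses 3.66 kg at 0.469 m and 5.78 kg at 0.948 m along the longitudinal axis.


COM = (m1*x1 + m2*x2) / (m1 + m2)
COM = (3.66*0.469 + 5.78*0.948) / (3.66 + 5.78)
Numerator = 7.1960
Denominator = 9.4400
COM = 0.7623


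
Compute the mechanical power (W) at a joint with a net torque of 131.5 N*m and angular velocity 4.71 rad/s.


P = M * omega
P = 131.5 * 4.71
P = 619.3650


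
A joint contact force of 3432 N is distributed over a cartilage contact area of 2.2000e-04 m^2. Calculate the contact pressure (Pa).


P = F / A
P = 3432 / 2.2000e-04
P = 1.5600e+07


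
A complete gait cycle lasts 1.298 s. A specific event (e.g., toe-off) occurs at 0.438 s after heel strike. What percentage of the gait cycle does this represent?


pct = (event_time / cycle_time) * 100
pct = (0.438 / 1.298) * 100
ratio = 0.3374
pct = 33.7442


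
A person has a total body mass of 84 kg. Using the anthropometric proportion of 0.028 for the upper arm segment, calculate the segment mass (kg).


m_segment = body_mass * fraction
m_segment = 84 * 0.028
m_segment = 2.3520


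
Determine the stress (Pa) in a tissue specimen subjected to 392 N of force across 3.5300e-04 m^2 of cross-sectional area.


stress = F / A
stress = 392 / 3.5300e-04
stress = 1.1105e+06


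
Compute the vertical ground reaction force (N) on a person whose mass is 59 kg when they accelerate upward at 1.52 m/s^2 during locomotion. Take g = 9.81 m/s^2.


GRF = m * (g + a)
GRF = 59 * (9.81 + 1.52)
GRF = 59 * 11.3300
GRF = 668.4700


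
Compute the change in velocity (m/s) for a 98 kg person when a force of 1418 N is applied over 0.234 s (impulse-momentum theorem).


J = F * dt = 1418 * 0.234 = 331.8120 N*s
delta_v = J / m
delta_v = 331.8120 / 98
delta_v = 3.3858


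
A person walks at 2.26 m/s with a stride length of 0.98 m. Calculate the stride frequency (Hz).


f = v / stride_length
f = 2.26 / 0.98
f = 2.3061


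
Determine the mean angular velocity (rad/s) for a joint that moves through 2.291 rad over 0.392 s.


omega = delta_theta / delta_t
omega = 2.291 / 0.392
omega = 5.8444


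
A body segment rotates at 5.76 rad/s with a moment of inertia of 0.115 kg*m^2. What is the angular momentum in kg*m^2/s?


L = I * omega
L = 0.115 * 5.76
L = 0.6624


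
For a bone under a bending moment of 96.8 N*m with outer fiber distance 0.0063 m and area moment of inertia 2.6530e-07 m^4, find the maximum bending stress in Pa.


sigma = M * c / I
sigma = 96.8 * 0.0063 / 2.6530e-07
M * c = 0.6098
sigma = 2.2987e+06


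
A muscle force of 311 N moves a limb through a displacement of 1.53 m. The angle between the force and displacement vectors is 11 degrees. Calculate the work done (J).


W = F * d * cos(theta)
theta = 11 deg = 0.1920 rad
cos(theta) = 0.9816
W = 311 * 1.53 * 0.9816
W = 467.0877


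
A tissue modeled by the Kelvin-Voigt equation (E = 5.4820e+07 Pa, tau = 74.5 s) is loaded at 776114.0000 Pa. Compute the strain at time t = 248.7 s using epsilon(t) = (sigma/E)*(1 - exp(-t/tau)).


epsilon(t) = (sigma/E) * (1 - exp(-t/tau))
sigma/E = 776114.0000 / 5.4820e+07 = 0.0142
exp(-t/tau) = exp(-248.7 / 74.5) = 0.0355
epsilon = 0.0142 * (1 - 0.0355)
epsilon = 0.0137


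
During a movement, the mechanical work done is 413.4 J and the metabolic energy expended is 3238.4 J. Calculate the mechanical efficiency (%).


eta = (W_mech / E_meta) * 100
eta = (413.4 / 3238.4) * 100
ratio = 0.1277
eta = 12.7656


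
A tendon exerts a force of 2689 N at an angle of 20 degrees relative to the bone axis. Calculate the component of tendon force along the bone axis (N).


F_eff = F_tendon * cos(theta)
theta = 20 deg = 0.3491 rad
cos(theta) = 0.9397
F_eff = 2689 * 0.9397
F_eff = 2526.8335


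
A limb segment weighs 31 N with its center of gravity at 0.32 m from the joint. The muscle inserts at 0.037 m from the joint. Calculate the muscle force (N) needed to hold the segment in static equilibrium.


F_muscle = W * d_load / d_muscle
F_muscle = 31 * 0.32 / 0.037
Numerator = 9.9200
F_muscle = 268.1081


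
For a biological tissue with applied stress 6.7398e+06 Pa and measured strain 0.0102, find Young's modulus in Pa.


E = stress / strain
E = 6.7398e+06 / 0.0102
E = 6.6076e+08


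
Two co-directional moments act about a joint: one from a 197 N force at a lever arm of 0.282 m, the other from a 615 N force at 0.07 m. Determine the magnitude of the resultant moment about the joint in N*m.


M = F1 * d1 + F2 * d2
M = 197 * 0.282 + 615 * 0.07
M = 55.5540 + 43.0500
M = 98.6040


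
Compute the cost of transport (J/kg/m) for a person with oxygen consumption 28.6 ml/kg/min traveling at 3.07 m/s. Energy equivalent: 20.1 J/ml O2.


Power per kg = VO2 * 20.1 / 60
Power per kg = 28.6 * 20.1 / 60 = 9.5810 W/kg
Cost = power_per_kg / speed
Cost = 9.5810 / 3.07
Cost = 3.1208


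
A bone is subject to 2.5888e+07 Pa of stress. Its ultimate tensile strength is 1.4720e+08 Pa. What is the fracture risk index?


FRI = applied / ultimate
FRI = 2.5888e+07 / 1.4720e+08
FRI = 0.1759


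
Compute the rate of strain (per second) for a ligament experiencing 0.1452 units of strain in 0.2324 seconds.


strain_rate = delta_strain / delta_t
strain_rate = 0.1452 / 0.2324
strain_rate = 0.6248


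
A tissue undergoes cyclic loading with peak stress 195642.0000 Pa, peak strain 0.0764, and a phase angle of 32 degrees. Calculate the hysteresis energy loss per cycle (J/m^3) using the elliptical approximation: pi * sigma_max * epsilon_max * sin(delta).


E_loss = pi * sigma_max * epsilon_max * sin(delta)
delta = 32 deg = 0.5585 rad
sin(delta) = 0.5299
E_loss = pi * 195642.0000 * 0.0764 * 0.5299
E_loss = 24883.7044


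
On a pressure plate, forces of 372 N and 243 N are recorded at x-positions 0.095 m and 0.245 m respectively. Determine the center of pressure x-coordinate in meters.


COP_x = (F1*x1 + F2*x2) / (F1 + F2)
COP_x = (372*0.095 + 243*0.245) / (372 + 243)
Numerator = 94.8750
Denominator = 615
COP_x = 0.1543


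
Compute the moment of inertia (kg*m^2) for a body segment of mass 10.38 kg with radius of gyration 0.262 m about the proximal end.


I = m * k^2
I = 10.38 * 0.262^2
k^2 = 0.0686
I = 0.7125


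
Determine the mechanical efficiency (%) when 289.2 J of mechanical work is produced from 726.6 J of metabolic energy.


eta = (W_mech / E_meta) * 100
eta = (289.2 / 726.6) * 100
ratio = 0.3980
eta = 39.8018


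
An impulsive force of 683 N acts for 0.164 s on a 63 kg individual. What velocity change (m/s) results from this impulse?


J = F * dt = 683 * 0.164 = 112.0120 N*s
delta_v = J / m
delta_v = 112.0120 / 63
delta_v = 1.7780


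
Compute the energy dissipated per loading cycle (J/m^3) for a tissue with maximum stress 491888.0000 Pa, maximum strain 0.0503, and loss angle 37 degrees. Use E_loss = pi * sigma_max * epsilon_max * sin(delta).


E_loss = pi * sigma_max * epsilon_max * sin(delta)
delta = 37 deg = 0.6458 rad
sin(delta) = 0.6018
E_loss = pi * 491888.0000 * 0.0503 * 0.6018
E_loss = 46778.5882


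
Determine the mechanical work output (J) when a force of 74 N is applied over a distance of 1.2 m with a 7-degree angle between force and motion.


W = F * d * cos(theta)
theta = 7 deg = 0.1222 rad
cos(theta) = 0.9925
W = 74 * 1.2 * 0.9925
W = 88.1381


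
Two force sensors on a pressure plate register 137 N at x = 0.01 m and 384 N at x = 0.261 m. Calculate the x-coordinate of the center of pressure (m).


COP_x = (F1*x1 + F2*x2) / (F1 + F2)
COP_x = (137*0.01 + 384*0.261) / (137 + 384)
Numerator = 101.5940
Denominator = 521
COP_x = 0.1950


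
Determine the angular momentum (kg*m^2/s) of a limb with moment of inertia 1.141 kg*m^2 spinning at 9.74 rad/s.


L = I * omega
L = 1.141 * 9.74
L = 11.1133


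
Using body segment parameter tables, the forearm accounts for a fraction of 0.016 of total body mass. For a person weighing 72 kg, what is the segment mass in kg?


m_segment = body_mass * fraction
m_segment = 72 * 0.016
m_segment = 1.1520


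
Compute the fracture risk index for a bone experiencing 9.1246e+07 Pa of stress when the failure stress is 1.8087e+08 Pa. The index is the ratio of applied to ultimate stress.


FRI = applied / ultimate
FRI = 9.1246e+07 / 1.8087e+08
FRI = 0.5045


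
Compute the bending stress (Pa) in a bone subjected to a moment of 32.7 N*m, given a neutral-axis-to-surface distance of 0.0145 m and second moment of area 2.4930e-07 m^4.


sigma = M * c / I
sigma = 32.7 * 0.0145 / 2.4930e-07
M * c = 0.4742
sigma = 1.9019e+06


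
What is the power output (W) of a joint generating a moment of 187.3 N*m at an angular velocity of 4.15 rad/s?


P = M * omega
P = 187.3 * 4.15
P = 777.2950


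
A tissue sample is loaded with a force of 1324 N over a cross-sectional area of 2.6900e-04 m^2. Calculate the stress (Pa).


stress = F / A
stress = 1324 / 2.6900e-04
stress = 4.9219e+06


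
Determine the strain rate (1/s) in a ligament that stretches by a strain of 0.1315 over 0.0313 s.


strain_rate = delta_strain / delta_t
strain_rate = 0.1315 / 0.0313
strain_rate = 4.2013


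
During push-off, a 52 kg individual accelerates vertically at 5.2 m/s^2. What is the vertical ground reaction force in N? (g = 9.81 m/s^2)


GRF = m * (g + a)
GRF = 52 * (9.81 + 5.2)
GRF = 52 * 15.0100
GRF = 780.5200


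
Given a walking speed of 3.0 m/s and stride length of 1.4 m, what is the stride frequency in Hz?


f = v / stride_length
f = 3.0 / 1.4
f = 2.1429


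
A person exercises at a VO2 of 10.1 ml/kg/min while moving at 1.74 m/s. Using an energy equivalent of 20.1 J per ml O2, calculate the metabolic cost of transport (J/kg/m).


Power per kg = VO2 * 20.1 / 60
Power per kg = 10.1 * 20.1 / 60 = 3.3835 W/kg
Cost = power_per_kg / speed
Cost = 3.3835 / 1.74
Cost = 1.9445


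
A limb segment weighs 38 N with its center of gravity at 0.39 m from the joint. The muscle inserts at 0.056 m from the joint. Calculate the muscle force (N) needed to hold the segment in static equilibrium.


F_muscle = W * d_load / d_muscle
F_muscle = 38 * 0.39 / 0.056
Numerator = 14.8200
F_muscle = 264.6429


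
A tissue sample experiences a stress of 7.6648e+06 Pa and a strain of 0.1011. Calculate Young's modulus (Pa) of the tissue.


E = stress / strain
E = 7.6648e+06 / 0.1011
E = 7.5814e+07


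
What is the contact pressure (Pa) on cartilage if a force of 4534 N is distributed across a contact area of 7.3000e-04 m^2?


P = F / A
P = 4534 / 7.3000e-04
P = 6.2110e+06


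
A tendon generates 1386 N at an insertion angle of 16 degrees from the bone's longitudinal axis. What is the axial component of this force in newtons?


F_eff = F_tendon * cos(theta)
theta = 16 deg = 0.2793 rad
cos(theta) = 0.9613
F_eff = 1386 * 0.9613
F_eff = 1332.3087


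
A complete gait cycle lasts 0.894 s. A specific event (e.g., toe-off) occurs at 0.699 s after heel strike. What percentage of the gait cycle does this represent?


pct = (event_time / cycle_time) * 100
pct = (0.699 / 0.894) * 100
ratio = 0.7819
pct = 78.1879


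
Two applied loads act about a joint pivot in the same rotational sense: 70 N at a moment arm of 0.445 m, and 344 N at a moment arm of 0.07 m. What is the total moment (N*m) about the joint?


M = F1 * d1 + F2 * d2
M = 70 * 0.445 + 344 * 0.07
M = 31.1500 + 24.0800
M = 55.2300


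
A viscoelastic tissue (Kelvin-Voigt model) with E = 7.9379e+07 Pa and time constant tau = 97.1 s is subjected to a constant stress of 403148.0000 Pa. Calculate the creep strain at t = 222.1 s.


epsilon(t) = (sigma/E) * (1 - exp(-t/tau))
sigma/E = 403148.0000 / 7.9379e+07 = 0.0051
exp(-t/tau) = exp(-222.1 / 97.1) = 0.1015
epsilon = 0.0051 * (1 - 0.1015)
epsilon = 0.0046


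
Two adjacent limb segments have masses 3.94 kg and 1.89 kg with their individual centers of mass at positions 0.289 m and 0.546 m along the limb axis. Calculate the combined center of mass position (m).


COM = (m1*x1 + m2*x2) / (m1 + m2)
COM = (3.94*0.289 + 1.89*0.546) / (3.94 + 1.89)
Numerator = 2.1706
Denominator = 5.8300
COM = 0.3723


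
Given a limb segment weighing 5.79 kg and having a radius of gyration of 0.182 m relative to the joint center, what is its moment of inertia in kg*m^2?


I = m * k^2
I = 5.79 * 0.182^2
k^2 = 0.0331
I = 0.1918


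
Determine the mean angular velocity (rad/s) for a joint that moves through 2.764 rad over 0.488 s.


omega = delta_theta / delta_t
omega = 2.764 / 0.488
omega = 5.6639


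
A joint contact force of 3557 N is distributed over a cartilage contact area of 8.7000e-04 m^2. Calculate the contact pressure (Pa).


P = F / A
P = 3557 / 8.7000e-04
P = 4.0885e+06


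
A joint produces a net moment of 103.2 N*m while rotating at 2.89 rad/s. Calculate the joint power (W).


P = M * omega
P = 103.2 * 2.89
P = 298.2480


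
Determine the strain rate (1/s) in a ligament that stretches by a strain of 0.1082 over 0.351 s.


strain_rate = delta_strain / delta_t
strain_rate = 0.1082 / 0.351
strain_rate = 0.3083


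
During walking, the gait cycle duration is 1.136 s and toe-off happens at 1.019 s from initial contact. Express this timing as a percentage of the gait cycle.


pct = (event_time / cycle_time) * 100
pct = (1.019 / 1.136) * 100
ratio = 0.8970
pct = 89.7007


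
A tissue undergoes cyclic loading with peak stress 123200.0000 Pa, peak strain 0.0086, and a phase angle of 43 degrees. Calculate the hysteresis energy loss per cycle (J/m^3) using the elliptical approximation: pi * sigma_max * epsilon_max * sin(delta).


E_loss = pi * sigma_max * epsilon_max * sin(delta)
delta = 43 deg = 0.7505 rad
sin(delta) = 0.6820
E_loss = pi * 123200.0000 * 0.0086 * 0.6820
E_loss = 2270.0863


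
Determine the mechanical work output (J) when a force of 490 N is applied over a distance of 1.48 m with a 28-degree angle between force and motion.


W = F * d * cos(theta)
theta = 28 deg = 0.4887 rad
cos(theta) = 0.8829
W = 490 * 1.48 * 0.8829
W = 640.3136


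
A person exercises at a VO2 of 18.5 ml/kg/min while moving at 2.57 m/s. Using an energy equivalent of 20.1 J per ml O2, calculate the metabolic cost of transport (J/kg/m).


Power per kg = VO2 * 20.1 / 60
Power per kg = 18.5 * 20.1 / 60 = 6.1975 W/kg
Cost = power_per_kg / speed
Cost = 6.1975 / 2.57
Cost = 2.4115


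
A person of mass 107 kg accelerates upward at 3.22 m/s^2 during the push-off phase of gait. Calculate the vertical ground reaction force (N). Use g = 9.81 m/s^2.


GRF = m * (g + a)
GRF = 107 * (9.81 + 3.22)
GRF = 107 * 13.0300
GRF = 1394.2100


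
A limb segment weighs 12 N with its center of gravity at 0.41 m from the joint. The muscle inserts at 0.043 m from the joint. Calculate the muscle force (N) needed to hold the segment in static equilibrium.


F_muscle = W * d_load / d_muscle
F_muscle = 12 * 0.41 / 0.043
Numerator = 4.9200
F_muscle = 114.4186


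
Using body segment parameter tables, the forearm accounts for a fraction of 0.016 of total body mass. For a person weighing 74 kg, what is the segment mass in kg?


m_segment = body_mass * fraction
m_segment = 74 * 0.016
m_segment = 1.1840


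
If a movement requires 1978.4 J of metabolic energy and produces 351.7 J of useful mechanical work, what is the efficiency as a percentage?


eta = (W_mech / E_meta) * 100
eta = (351.7 / 1978.4) * 100
ratio = 0.1778
eta = 17.7770


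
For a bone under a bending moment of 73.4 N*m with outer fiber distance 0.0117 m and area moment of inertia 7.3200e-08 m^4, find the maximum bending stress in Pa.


sigma = M * c / I
sigma = 73.4 * 0.0117 / 7.3200e-08
M * c = 0.8588
sigma = 1.1732e+07


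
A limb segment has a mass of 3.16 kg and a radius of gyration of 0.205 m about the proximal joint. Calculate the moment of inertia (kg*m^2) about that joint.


I = m * k^2
I = 3.16 * 0.205^2
k^2 = 0.0420
I = 0.1328


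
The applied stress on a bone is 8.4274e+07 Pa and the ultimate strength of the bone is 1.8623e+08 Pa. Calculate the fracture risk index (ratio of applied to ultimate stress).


FRI = applied / ultimate
FRI = 8.4274e+07 / 1.8623e+08
FRI = 0.4525


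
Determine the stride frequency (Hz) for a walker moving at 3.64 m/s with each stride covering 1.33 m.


f = v / stride_length
f = 3.64 / 1.33
f = 2.7368


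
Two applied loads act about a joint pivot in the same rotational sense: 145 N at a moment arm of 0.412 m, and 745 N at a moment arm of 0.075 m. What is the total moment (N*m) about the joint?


M = F1 * d1 + F2 * d2
M = 145 * 0.412 + 745 * 0.075
M = 59.7400 + 55.8750
M = 115.6150


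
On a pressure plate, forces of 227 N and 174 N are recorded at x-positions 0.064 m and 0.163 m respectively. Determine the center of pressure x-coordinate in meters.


COP_x = (F1*x1 + F2*x2) / (F1 + F2)
COP_x = (227*0.064 + 174*0.163) / (227 + 174)
Numerator = 42.8900
Denominator = 401
COP_x = 0.1070


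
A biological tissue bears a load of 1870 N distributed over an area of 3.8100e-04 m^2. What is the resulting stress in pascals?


stress = F / A
stress = 1870 / 3.8100e-04
stress = 4.9081e+06


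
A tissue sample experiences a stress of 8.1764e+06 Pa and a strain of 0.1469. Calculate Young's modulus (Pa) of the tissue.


E = stress / strain
E = 8.1764e+06 / 0.1469
E = 5.5660e+07


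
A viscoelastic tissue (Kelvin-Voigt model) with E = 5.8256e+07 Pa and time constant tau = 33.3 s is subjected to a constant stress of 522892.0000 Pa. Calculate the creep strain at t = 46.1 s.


epsilon(t) = (sigma/E) * (1 - exp(-t/tau))
sigma/E = 522892.0000 / 5.8256e+07 = 0.0090
exp(-t/tau) = exp(-46.1 / 33.3) = 0.2505
epsilon = 0.0090 * (1 - 0.2505)
epsilon = 0.0067


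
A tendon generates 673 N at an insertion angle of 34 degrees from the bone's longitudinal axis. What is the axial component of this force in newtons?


F_eff = F_tendon * cos(theta)
theta = 34 deg = 0.5934 rad
cos(theta) = 0.8290
F_eff = 673 * 0.8290
F_eff = 557.9423


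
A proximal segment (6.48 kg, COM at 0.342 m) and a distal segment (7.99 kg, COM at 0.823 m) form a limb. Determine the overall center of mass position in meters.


COM = (m1*x1 + m2*x2) / (m1 + m2)
COM = (6.48*0.342 + 7.99*0.823) / (6.48 + 7.99)
Numerator = 8.7919
Denominator = 14.4700
COM = 0.6076


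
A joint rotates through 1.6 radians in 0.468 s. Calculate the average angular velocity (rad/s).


omega = delta_theta / delta_t
omega = 1.6 / 0.468
omega = 3.4188


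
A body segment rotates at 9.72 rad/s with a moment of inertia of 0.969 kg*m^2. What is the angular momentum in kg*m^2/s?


L = I * omega
L = 0.969 * 9.72
L = 9.4187


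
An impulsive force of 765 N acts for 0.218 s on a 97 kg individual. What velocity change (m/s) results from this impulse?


J = F * dt = 765 * 0.218 = 166.7700 N*s
delta_v = J / m
delta_v = 166.7700 / 97
delta_v = 1.7193


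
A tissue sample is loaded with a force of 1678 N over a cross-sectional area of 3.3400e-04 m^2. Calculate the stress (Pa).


stress = F / A
stress = 1678 / 3.3400e-04
stress = 5.0240e+06


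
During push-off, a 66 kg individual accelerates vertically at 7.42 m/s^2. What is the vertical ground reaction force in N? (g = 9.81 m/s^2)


GRF = m * (g + a)
GRF = 66 * (9.81 + 7.42)
GRF = 66 * 17.2300
GRF = 1137.1800


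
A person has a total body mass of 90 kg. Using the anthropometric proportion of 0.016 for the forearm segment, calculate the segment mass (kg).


m_segment = body_mass * fraction
m_segment = 90 * 0.016
m_segment = 1.4400


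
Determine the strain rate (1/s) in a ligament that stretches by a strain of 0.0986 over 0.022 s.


strain_rate = delta_strain / delta_t
strain_rate = 0.0986 / 0.022
strain_rate = 4.4818


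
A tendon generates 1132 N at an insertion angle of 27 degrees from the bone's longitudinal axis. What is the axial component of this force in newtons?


F_eff = F_tendon * cos(theta)
theta = 27 deg = 0.4712 rad
cos(theta) = 0.8910
F_eff = 1132 * 0.8910
F_eff = 1008.6194


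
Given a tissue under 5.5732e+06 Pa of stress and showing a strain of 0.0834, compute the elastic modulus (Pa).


E = stress / strain
E = 5.5732e+06 / 0.0834
E = 6.6825e+07


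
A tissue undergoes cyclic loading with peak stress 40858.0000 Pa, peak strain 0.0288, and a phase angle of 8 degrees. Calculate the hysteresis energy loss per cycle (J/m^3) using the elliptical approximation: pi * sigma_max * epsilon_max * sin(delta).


E_loss = pi * sigma_max * epsilon_max * sin(delta)
delta = 8 deg = 0.1396 rad
sin(delta) = 0.1392
E_loss = pi * 40858.0000 * 0.0288 * 0.1392
E_loss = 514.4874


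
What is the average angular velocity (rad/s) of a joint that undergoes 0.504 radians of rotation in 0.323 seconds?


omega = delta_theta / delta_t
omega = 0.504 / 0.323
omega = 1.5604


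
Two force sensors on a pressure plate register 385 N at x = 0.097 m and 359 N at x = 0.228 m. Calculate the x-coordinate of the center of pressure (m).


COP_x = (F1*x1 + F2*x2) / (F1 + F2)
COP_x = (385*0.097 + 359*0.228) / (385 + 359)
Numerator = 119.1970
Denominator = 744
COP_x = 0.1602


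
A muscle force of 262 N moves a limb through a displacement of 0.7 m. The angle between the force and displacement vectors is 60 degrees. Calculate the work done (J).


W = F * d * cos(theta)
theta = 60 deg = 1.0472 rad
cos(theta) = 0.5000
W = 262 * 0.7 * 0.5000
W = 91.7000


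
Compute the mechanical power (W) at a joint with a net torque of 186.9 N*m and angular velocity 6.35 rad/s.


P = M * omega
P = 186.9 * 6.35
P = 1186.8150


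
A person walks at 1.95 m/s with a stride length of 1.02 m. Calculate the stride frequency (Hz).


f = v / stride_length
f = 1.95 / 1.02
f = 1.9118


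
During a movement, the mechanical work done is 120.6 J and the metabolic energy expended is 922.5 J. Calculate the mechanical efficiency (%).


eta = (W_mech / E_meta) * 100
eta = (120.6 / 922.5) * 100
ratio = 0.1307
eta = 13.0732


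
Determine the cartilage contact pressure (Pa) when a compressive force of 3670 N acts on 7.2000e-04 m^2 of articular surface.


P = F / A
P = 3670 / 7.2000e-04
P = 5.0972e+06


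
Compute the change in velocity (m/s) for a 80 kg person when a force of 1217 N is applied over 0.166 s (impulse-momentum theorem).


J = F * dt = 1217 * 0.166 = 202.0220 N*s
delta_v = J / m
delta_v = 202.0220 / 80
delta_v = 2.5253


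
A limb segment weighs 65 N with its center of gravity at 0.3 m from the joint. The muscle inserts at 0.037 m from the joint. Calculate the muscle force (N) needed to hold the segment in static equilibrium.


F_muscle = W * d_load / d_muscle
F_muscle = 65 * 0.3 / 0.037
Numerator = 19.5000
F_muscle = 527.0270


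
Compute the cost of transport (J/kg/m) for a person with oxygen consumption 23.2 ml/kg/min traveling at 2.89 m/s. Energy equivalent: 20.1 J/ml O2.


Power per kg = VO2 * 20.1 / 60
Power per kg = 23.2 * 20.1 / 60 = 7.7720 W/kg
Cost = power_per_kg / speed
Cost = 7.7720 / 2.89
Cost = 2.6893


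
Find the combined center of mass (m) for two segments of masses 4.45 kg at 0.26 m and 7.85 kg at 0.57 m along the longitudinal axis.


COM = (m1*x1 + m2*x2) / (m1 + m2)
COM = (4.45*0.26 + 7.85*0.57) / (4.45 + 7.85)
Numerator = 5.6315
Denominator = 12.3000
COM = 0.4578


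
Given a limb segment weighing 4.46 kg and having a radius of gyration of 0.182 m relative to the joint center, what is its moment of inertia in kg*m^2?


I = m * k^2
I = 4.46 * 0.182^2
k^2 = 0.0331
I = 0.1477


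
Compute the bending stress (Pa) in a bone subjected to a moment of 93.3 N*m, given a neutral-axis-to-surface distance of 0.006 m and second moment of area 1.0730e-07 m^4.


sigma = M * c / I
sigma = 93.3 * 0.006 / 1.0730e-07
M * c = 0.5598
sigma = 5.2171e+06


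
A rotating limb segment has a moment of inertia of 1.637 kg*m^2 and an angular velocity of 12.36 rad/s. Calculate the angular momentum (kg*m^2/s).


L = I * omega
L = 1.637 * 12.36
L = 20.2333


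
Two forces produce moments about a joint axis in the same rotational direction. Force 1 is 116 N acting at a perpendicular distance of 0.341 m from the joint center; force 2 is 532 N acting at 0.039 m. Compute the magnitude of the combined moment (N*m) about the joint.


M = F1 * d1 + F2 * d2
M = 116 * 0.341 + 532 * 0.039
M = 39.5560 + 20.7480
M = 60.3040


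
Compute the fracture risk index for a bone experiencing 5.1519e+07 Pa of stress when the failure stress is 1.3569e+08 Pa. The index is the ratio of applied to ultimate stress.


FRI = applied / ultimate
FRI = 5.1519e+07 / 1.3569e+08
FRI = 0.3797


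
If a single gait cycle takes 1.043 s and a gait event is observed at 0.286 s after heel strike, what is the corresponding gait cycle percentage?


pct = (event_time / cycle_time) * 100
pct = (0.286 / 1.043) * 100
ratio = 0.2742
pct = 27.4209


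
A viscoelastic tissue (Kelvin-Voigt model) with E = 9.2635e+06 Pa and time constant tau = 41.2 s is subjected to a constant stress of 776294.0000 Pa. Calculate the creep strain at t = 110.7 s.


epsilon(t) = (sigma/E) * (1 - exp(-t/tau))
sigma/E = 776294.0000 / 9.2635e+06 = 0.0838
exp(-t/tau) = exp(-110.7 / 41.2) = 0.0681
epsilon = 0.0838 * (1 - 0.0681)
epsilon = 0.0781


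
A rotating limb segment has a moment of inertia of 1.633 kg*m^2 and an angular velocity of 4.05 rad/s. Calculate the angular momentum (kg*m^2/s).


L = I * omega
L = 1.633 * 4.05
L = 6.6136


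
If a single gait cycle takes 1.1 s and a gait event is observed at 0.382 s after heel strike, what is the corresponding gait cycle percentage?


pct = (event_time / cycle_time) * 100
pct = (0.382 / 1.1) * 100
ratio = 0.3473
pct = 34.7273


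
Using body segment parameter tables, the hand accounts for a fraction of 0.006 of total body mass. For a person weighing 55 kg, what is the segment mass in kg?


m_segment = body_mass * fraction
m_segment = 55 * 0.006
m_segment = 0.3300


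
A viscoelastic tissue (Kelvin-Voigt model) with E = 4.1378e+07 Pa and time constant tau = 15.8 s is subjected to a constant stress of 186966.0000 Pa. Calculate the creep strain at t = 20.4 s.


epsilon(t) = (sigma/E) * (1 - exp(-t/tau))
sigma/E = 186966.0000 / 4.1378e+07 = 0.0045
exp(-t/tau) = exp(-20.4 / 15.8) = 0.2750
epsilon = 0.0045 * (1 - 0.2750)
epsilon = 0.0033


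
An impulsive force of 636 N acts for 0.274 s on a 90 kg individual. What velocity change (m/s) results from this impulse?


J = F * dt = 636 * 0.274 = 174.2640 N*s
delta_v = J / m
delta_v = 174.2640 / 90
delta_v = 1.9363


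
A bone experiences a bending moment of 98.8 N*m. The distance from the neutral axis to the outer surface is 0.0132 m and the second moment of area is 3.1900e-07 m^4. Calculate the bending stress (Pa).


sigma = M * c / I
sigma = 98.8 * 0.0132 / 3.1900e-07
M * c = 1.3042
sigma = 4.0883e+06


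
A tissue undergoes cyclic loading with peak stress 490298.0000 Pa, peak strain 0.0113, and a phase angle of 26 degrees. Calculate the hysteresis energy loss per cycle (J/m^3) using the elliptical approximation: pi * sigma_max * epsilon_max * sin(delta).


E_loss = pi * sigma_max * epsilon_max * sin(delta)
delta = 26 deg = 0.4538 rad
sin(delta) = 0.4384
E_loss = pi * 490298.0000 * 0.0113 * 0.4384
E_loss = 7630.1030


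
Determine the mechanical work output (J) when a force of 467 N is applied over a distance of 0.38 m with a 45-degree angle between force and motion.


W = F * d * cos(theta)
theta = 45 deg = 0.7854 rad
cos(theta) = 0.7071
W = 467 * 0.38 * 0.7071
W = 125.4832


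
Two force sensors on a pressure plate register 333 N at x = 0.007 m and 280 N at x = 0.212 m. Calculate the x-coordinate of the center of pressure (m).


COP_x = (F1*x1 + F2*x2) / (F1 + F2)
COP_x = (333*0.007 + 280*0.212) / (333 + 280)
Numerator = 61.6910
Denominator = 613
COP_x = 0.1006


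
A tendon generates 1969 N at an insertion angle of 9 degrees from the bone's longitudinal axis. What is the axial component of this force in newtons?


F_eff = F_tendon * cos(theta)
theta = 9 deg = 0.1571 rad
cos(theta) = 0.9877
F_eff = 1969 * 0.9877
F_eff = 1944.7583


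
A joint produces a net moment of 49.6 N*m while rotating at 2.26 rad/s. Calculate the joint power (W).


P = M * omega
P = 49.6 * 2.26
P = 112.0960


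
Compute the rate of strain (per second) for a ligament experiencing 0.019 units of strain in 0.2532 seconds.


strain_rate = delta_strain / delta_t
strain_rate = 0.019 / 0.2532
strain_rate = 0.0750


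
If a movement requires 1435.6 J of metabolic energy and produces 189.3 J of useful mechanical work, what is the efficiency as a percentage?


eta = (W_mech / E_meta) * 100
eta = (189.3 / 1435.6) * 100
ratio = 0.1319
eta = 13.1861


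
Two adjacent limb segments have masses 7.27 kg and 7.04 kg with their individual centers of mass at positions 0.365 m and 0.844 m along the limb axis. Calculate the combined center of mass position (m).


COM = (m1*x1 + m2*x2) / (m1 + m2)
COM = (7.27*0.365 + 7.04*0.844) / (7.27 + 7.04)
Numerator = 8.5953
Denominator = 14.3100
COM = 0.6007


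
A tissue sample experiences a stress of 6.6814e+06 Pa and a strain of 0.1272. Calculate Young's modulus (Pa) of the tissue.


E = stress / strain
E = 6.6814e+06 / 0.1272
E = 5.2527e+07


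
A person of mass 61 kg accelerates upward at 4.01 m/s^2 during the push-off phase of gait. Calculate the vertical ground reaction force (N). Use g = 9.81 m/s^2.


GRF = m * (g + a)
GRF = 61 * (9.81 + 4.01)
GRF = 61 * 13.8200
GRF = 843.0200


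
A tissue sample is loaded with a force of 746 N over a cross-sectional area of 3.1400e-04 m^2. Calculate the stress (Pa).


stress = F / A
stress = 746 / 3.1400e-04
stress = 2.3758e+06


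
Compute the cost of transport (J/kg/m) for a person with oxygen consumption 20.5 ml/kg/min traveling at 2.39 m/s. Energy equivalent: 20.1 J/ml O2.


Power per kg = VO2 * 20.1 / 60
Power per kg = 20.5 * 20.1 / 60 = 6.8675 W/kg
Cost = power_per_kg / speed
Cost = 6.8675 / 2.39
Cost = 2.8734


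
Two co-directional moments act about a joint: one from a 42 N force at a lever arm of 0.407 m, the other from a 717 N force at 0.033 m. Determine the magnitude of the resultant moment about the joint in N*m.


M = F1 * d1 + F2 * d2
M = 42 * 0.407 + 717 * 0.033
M = 17.0940 + 23.6610
M = 40.7550
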